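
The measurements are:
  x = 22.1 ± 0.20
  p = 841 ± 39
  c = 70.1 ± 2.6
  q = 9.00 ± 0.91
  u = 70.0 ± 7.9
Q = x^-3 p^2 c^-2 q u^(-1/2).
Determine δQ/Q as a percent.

16.8%

Relative error in a monomial: (δQ/Q)² = Σ (nᵢ · δxᵢ/xᵢ)².
  (-3·δx/x)² = (-3×0.00905)² = 0.000737;  (2·δp/p)² = (2×0.0464)² = 0.00860;  (-2·δc/c)² = (-2×0.0371)² = 0.00550;  (1·δq/q)² = (1×0.101)² = 0.0102;  (−½·δu/u)² = (-0.5×0.113)² = 0.00318
δQ/Q = √(0.0282) = 0.168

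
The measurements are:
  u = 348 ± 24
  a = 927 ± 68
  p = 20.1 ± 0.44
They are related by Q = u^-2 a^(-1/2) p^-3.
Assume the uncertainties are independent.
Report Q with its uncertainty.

Q is a product of powers, so relative uncertainties combine in quadrature:
  (-2·δu/u)² = (-2×0.0690)² = 0.0190;  (−½·δa/a)² = (-0.5×0.0734)² = 0.00135;  (-3·δp/p)² = (-3×0.0219)² = 0.00431
δQ/Q = √(0.0247) = 0.157
Q = 3.34e-11, so δQ = 0.157 × 3.34e-11 = 5.25e-12.

(3.34 ± 0.525) × 10^-11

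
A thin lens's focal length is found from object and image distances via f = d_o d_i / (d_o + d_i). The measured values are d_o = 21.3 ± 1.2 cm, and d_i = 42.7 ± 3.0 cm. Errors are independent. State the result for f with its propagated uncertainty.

14.2 ± 0.629 cm

∂f/∂d_o = (d_i/(d_o+d_i))² = 0.445;  ∂f/∂d_i = (d_o/(d_o+d_i))² = 0.111
δf = √((∂f/∂d_o · δd_o)² + (∂f/∂d_i · δd_i)²) = √(0.285 + 0.110) = 0.629 cm
f = 14.2 cm.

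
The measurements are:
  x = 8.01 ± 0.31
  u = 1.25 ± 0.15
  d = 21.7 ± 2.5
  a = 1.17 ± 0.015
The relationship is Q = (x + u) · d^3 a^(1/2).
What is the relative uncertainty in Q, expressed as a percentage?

Let w = x + u = 9.26. δw = √(δx² + δu²) = √(0.0961 + 0.0225) = 0.344, so δw/w = 0.0372.
Q is then a monomial in w, d, a:
δQ/Q = √((δw/w)² + (3·δd/d)² + (½·δa/a)²) = √(0.00138 + 0.119 + 4.11e-05) = 0.348

34.8%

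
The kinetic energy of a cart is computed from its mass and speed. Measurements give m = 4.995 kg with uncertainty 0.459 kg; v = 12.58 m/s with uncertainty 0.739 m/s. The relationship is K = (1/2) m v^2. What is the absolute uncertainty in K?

Each factor contributes (exponent × relative error)² to (δK/K)²:
  (1·δm/m)² = (1×0.0919)² = 0.00844;  (2·δv/v)² = (2×0.0587)² = 0.0138
δK/K = √(0.0222) = 0.149
K = 395.2 J, so δK = 0.149 × 395.2 = 59.0 J.

59.0 J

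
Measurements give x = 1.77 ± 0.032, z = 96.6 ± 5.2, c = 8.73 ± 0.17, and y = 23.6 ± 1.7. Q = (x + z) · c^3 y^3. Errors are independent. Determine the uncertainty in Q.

1.98e+08

Let u = x + z = 98.4. δu = √(δx² + δz²) = √(0.00102 + 27.0) = 5.20, so δu/u = 0.0529.
Q is then a monomial in u, c, y:
δQ/Q = √((δu/u)² + (3·δc/c)² + (3·δy/y)²) = √(0.00279 + 0.00341 + 0.0467) = 0.230
Q = 8.6e+08, so δQ = 0.230 × 8.6e+08 = 1.98e+08.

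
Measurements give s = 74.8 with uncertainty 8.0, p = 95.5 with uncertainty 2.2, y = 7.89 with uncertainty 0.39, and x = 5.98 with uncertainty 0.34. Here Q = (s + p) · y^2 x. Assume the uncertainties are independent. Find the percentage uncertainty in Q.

Let u = s + p = 170. δu = √(δs² + δp²) = √(64.0 + 4.84) = 8.30, so δu/u = 0.0487.
Q is then a monomial in u, y, x:
δQ/Q = √((δu/u)² + (2·δy/y)² + (1·δx/x)²) = √(0.00237 + 0.00977 + 0.00323) = 0.124

12.4%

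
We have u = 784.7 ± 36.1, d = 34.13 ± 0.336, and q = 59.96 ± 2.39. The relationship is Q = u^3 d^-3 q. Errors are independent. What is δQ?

For a monomial Q ∝ u^3, d^-3, q, fractional errors add in quadrature:
  (3·δu/u)² = (3×0.0460)² = 0.0190;  (-3·δd/d)² = (-3×0.00984)² = 0.000872;  (1·δq/q)² = (1×0.0399)² = 0.00159
δQ/Q = √(0.0215) = 0.147
Q = 728700, so δQ = 0.147 × 728700 = 1.07e+05.

1.07e+05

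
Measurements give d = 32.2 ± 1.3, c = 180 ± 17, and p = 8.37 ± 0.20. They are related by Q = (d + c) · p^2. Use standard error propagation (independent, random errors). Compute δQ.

Let u = d + c = 212. δu = √(δd² + δc²) = √(1.69 + 289) = 17.0, so δu/u = 0.0803.
Q is then a monomial in u, p:
δQ/Q = √((δu/u)² + (2·δp/p)²) = √(0.00646 + 0.00228) = 0.0935
Q = 14900, so δQ = 0.0935 × 14900 = 1390.

1390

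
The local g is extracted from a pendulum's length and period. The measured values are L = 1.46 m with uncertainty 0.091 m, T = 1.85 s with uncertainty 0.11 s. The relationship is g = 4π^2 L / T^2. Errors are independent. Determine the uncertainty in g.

g is a product of powers, so relative uncertainties combine in quadrature:
  (1·δL/L)² = (1×0.0623)² = 0.00388;  (-2·δT/T)² = (-2×0.0595)² = 0.0141
δg/g = √(0.0180) = 0.134
g = 16.8 m/s^2, so δg = 0.134 × 16.8 = 2.26 m/s^2.

2.26 m/s^2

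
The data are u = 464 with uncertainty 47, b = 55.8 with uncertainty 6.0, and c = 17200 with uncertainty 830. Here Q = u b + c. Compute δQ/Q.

0.0908

Let p = u·b = 25900. δp/p = √((1·δu/u)² + (1·δb/b)²) = √(0.0103 + 0.0116) = 0.148, so δp = 3820.
Q = p + c: δQ = √(δp² + δc²) = √(1.46e+07 + 6.89e+05) = 3910
Q = 43100, so δQ/Q = 3910/43100 = 0.0908.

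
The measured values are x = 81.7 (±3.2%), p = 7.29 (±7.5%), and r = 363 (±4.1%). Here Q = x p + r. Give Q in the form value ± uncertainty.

Let w = x·p = 596. δw/w = √((1·δx/x)² + (1·δp/p)²) = √(0.00102 + 0.00562) = 0.0815, so δw = 48.6.
Q = w + r: δQ = √(δw² + δr²) = √(2360 + 222) = 50.8
Q = 959.

959 ± 50.8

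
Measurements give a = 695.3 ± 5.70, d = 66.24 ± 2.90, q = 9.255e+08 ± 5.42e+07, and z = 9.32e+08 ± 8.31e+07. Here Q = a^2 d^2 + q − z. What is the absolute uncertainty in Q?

Let p = a^2·d^2 = 2.121e+09. δp/p = √((2·δa/a)² + (2·δd/d)²) = √(0.000269 + 0.00767) = 0.0891, so δp = 1.89e+08.
Q = p + q − z: δQ = √(δp² + δq² + δz²) = √(3.57e+16 + 2.94e+15 + 6.91e+15) = 2.13e+08

2.13e+08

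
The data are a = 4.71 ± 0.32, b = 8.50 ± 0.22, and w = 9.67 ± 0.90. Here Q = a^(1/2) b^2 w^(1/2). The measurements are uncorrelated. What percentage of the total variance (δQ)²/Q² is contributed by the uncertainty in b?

44.7%

(δQ/Q)² = (½·δa/a)² + (2·δb/b)² + (½·δw/w)²
  a term: (0.5×0.0679)² = 0.00115
  b term: (2×0.0259)² = 0.00268
  w term: (0.5×0.0931)² = 0.00217
Total = 0.00600. Share from b = 0.00268/0.00600 = 0.447.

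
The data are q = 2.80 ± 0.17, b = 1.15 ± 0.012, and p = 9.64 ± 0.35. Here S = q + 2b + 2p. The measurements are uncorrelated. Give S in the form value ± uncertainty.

24.4 ± 0.721

Each term contributes (cᵢ δxᵢ)² to (δS)²:
  (δq)² = 0.0289;  (2·δb)² = 0.000576;  (2·δp)² = 0.490
δS = √(0.519) = 0.721
S = 24.4.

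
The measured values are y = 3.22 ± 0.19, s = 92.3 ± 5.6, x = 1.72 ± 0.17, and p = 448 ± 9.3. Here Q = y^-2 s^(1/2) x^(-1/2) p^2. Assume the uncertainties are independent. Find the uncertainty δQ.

Since Q is a product/quotient, work with relative uncertainties:
  (-2·δy/y)² = (-2×0.0590)² = 0.0139;  (½·δs/s)² = (0.5×0.0607)² = 0.000920;  (−½·δx/x)² = (-0.5×0.0988)² = 0.00244;  (2·δp/p)² = (2×0.0208)² = 0.00172
δQ/Q = √(0.0190) = 0.138
Q = 1.42e+05, so δQ = 0.138 × 1.42e+05 = 19600.

19600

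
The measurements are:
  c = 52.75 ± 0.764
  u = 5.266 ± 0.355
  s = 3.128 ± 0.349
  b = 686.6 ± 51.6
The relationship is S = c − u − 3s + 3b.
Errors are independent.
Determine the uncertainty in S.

Each term contributes (cᵢ δxᵢ)² to (δS)²:
  (δc)² = 0.584;  (δu)² = 0.126;  (3·δs)² = 1.10;  (3·δb)² = 24000
δS = √(24000) = 155

155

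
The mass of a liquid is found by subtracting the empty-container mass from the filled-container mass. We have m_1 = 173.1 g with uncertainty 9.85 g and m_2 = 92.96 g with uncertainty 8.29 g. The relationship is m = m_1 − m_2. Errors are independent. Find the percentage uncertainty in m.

m is a linear combination, so absolute uncertainties add in quadrature:
  (δm_1)² = 97.0;  (δm_2)² = 68.7
δm = √(166) = 12.9 g
m = 80.14 g, so δm/m = 12.9/80.14 = 0.161.

16.1%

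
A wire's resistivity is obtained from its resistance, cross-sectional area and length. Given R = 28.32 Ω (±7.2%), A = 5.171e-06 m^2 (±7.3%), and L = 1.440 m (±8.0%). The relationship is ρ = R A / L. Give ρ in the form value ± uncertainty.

Each factor contributes (exponent × relative error)² to (δρ/ρ)²:
  (1·δR/R)² = (1×0.0720)² = 0.00518;  (1·δA/A)² = (1×0.0730)² = 0.00533;  (-1·δL/L)² = (-1×0.0800)² = 0.00640
δρ/ρ = √(0.0169) = 0.130
ρ = 0.0001017 Ω·m, so δρ = 0.130 × 0.0001017 = 1.32e-05 Ω·m.

(1.017 ± 0.132) × 10^-4 Ω·m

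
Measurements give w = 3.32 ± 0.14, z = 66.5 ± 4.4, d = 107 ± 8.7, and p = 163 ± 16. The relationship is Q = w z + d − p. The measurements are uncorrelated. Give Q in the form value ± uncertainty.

Let h = w·z = 221. δh/h = √((1·δw/w)² + (1·δz/z)²) = √(0.00178 + 0.00438) = 0.0785, so δh = 17.3.
Q = h + d − p: δQ = √(δh² + δd² + δp²) = √(300 + 75.7 + 256) = 25.1
Q = 165.

165 ± 25.1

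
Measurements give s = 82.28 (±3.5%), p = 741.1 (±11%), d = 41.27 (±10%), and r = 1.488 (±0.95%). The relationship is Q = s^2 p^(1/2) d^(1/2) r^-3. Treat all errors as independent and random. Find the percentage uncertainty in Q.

10.6%

Since Q is a product/quotient, work with relative uncertainties:
  (2·δs/s)² = (2×0.0350)² = 0.00490;  (½·δp/p)² = (0.5×0.110)² = 0.00302;  (½·δd/d)² = (0.5×0.100)² = 0.00250;  (-3·δr/r)² = (-3×0.00950)² = 0.000812
δQ/Q = √(0.0112) = 0.106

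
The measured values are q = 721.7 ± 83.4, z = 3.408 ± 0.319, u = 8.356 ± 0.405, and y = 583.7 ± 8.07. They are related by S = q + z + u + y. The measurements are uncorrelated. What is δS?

For a sum/difference, combine absolute errors in quadrature:
  (δq)² = 6960;  (δz)² = 0.102;  (δu)² = 0.164;  (δy)² = 65.1
δS = √(7020) = 83.8

83.8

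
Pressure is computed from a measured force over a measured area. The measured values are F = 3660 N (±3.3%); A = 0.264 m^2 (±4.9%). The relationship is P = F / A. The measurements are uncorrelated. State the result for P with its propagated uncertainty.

13900 ± 819 Pa

For a monomial P ∝ F, A^-1, fractional errors add in quadrature:
  (1·δF/F)² = (1×0.0330)² = 0.00109;  (-1·δA/A)² = (-1×0.0490)² = 0.00240
δP/P = √(0.00349) = 0.0591
P = 13900 Pa, so δP = 0.0591 × 13900 = 819 Pa.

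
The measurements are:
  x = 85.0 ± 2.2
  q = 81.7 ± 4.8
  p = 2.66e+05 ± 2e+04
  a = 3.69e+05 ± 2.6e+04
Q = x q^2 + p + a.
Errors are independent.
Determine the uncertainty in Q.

75700

Let w = x·q^2 = 5.67e+05. δw/w = √((1·δx/x)² + (2·δq/q)²) = √(0.000670 + 0.0138) = 0.120, so δw = 68300.
Q = w + p + a: δQ = √(δw² + δp² + δa²) = √(4.66e+09 + 4e+08 + 6.76e+08) = 75700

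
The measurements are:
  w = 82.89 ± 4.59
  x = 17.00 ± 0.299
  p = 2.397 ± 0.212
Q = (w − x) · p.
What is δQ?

Let u = w − x = 65.89. δu = √(δw² + δx²) = √(21.1 + 0.0894) = 4.60, so δu/u = 0.0698.
Q is then a monomial in u, p:
δQ/Q = √((δu/u)² + (1·δp/p)²) = √(0.00487 + 0.00782) = 0.113
Q = 157.9, so δQ = 0.113 × 157.9 = 17.8.

17.8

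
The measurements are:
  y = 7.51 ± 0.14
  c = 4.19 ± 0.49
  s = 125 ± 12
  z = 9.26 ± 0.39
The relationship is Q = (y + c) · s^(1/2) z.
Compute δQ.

Let u = y + c = 11.7. δu = √(δy² + δc²) = √(0.0196 + 0.240) = 0.510, so δu/u = 0.0436.
Q is then a monomial in u, s, z:
δQ/Q = √((δu/u)² + (½·δs/s)² + (1·δz/z)²) = √(0.00190 + 0.00230 + 0.00177) = 0.0773
Q = 1210, so δQ = 0.0773 × 1210 = 93.6.

93.6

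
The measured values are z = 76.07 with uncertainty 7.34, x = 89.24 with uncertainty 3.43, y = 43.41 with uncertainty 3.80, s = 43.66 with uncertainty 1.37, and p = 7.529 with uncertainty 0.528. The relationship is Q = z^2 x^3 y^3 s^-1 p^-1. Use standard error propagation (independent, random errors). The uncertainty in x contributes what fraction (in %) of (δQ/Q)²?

10.6%

(δQ/Q)² = (2·δz/z)² + (3·δx/x)² + (3·δy/y)² + (-1·δs/s)² + (-1·δp/p)²
  z term: (2×0.0965)² = 0.0372
  x term: (3×0.0384)² = 0.0133
  y term: (3×0.0875)² = 0.0690
  s term: (-1×0.0314)² = 0.000985
  p term: (-1×0.0701)² = 0.00492
Total = 0.125. Share from x = 0.0133/0.125 = 0.106.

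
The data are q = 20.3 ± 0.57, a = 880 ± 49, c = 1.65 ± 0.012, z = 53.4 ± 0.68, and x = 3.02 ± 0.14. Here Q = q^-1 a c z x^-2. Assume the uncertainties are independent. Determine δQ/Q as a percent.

Each factor contributes (exponent × relative error)² to (δQ/Q)²:
  (-1·δq/q)² = (-1×0.0281)² = 0.000788;  (1·δa/a)² = (1×0.0557)² = 0.00310;  (1·δc/c)² = (1×0.00727)² = 5.29e-05;  (1·δz/z)² = (1×0.0127)² = 0.000162;  (-2·δx/x)² = (-2×0.0464)² = 0.00860
δQ/Q = √(0.0127) = 0.113

11.3%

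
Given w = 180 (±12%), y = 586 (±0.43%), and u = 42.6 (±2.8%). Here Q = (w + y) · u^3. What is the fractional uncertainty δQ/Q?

0.0887

Let h = w + y = 766. δh = √(δw² + δy²) = √(467 + 6.35) = 21.7, so δh/h = 0.0284.
Q is then a monomial in h, u:
δQ/Q = √((δh/h)² + (3·δu/u)²) = √(0.000806 + 0.00706) = 0.0887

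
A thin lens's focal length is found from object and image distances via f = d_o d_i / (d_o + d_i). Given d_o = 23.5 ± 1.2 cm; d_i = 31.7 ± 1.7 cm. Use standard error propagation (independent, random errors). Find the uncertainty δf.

0.502 cm

∂f/∂d_o = (d_i/(d_o+d_i))² = 0.330;  ∂f/∂d_i = (d_o/(d_o+d_i))² = 0.181
δf = √((∂f/∂d_o · δd_o)² + (∂f/∂d_i · δd_i)²) = √(0.157 + 0.0949) = 0.502 cm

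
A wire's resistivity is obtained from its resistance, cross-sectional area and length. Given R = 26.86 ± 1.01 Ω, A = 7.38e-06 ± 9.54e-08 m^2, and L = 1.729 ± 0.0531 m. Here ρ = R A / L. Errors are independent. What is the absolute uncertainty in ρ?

Products/powers → add relative errors in quadrature, weighted by exponent:
  (1·δR/R)² = (1×0.0376)² = 0.00141;  (1·δA/A)² = (1×0.0129)² = 0.000167;  (-1·δL/L)² = (-1×0.0307)² = 0.000943
δρ/ρ = √(0.00252) = 0.0502
ρ = 0.0001146 Ω·m, so δρ = 0.0502 × 0.0001146 = 5.76e-06 Ω·m.

5.76e-06 Ω·m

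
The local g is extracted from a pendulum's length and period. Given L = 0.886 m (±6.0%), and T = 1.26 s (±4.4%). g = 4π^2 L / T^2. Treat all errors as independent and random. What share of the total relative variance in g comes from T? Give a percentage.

(δg/g)² = (1·δL/L)² + (-2·δT/T)²
  L term: (1×0.0600)² = 0.00360
  T term: (-2×0.0440)² = 0.00774
Total = 0.0113. Share from T = 0.00774/0.0113 = 0.683.

68.3%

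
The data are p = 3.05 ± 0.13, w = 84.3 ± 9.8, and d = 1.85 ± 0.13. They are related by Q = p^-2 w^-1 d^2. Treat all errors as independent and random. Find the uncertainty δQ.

Since Q is a product/quotient, work with relative uncertainties:
  (-2·δp/p)² = (-2×0.0426)² = 0.00727;  (-1·δw/w)² = (-1×0.116)² = 0.0135;  (2·δd/d)² = (2×0.0703)² = 0.0198
δQ/Q = √(0.0405) = 0.201
Q = 0.00436, so δQ = 0.201 × 0.00436 = 0.000879.

0.000879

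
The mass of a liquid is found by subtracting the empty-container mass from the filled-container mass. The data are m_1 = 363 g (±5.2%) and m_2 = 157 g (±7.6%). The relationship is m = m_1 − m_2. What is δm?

22.3 g

For a sum/difference, combine absolute errors in quadrature:
  (δm_1)² = 356;  (δm_2)² = 142
δm = √(499) = 22.3 g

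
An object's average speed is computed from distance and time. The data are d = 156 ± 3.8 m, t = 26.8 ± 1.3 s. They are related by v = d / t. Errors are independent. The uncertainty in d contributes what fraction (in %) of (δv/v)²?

20.1%

(δv/v)² = (1·δd/d)² + (-1·δt/t)²
  d term: (1×0.0244)² = 0.000593
  t term: (-1×0.0485)² = 0.00235
Total = 0.00295. Share from d = 0.000593/0.00295 = 0.201.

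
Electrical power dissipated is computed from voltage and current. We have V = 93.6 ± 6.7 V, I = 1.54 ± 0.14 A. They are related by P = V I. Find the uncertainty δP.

16.7 W

Relative error in a monomial: (δP/P)² = Σ (nᵢ · δxᵢ/xᵢ)².
  (1·δV/V)² = (1×0.0716)² = 0.00512;  (1·δI/I)² = (1×0.0909)² = 0.00826
δP/P = √(0.0134) = 0.116
P = 144 W, so δP = 0.116 × 144 = 16.7 W.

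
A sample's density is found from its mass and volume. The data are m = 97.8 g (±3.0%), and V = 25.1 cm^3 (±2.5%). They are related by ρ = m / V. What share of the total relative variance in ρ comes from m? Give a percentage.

(δρ/ρ)² = (1·δm/m)² + (-1·δV/V)²
  m term: (1×0.0300)² = 0.000900
  V term: (-1×0.0250)² = 0.000625
Total = 0.00153. Share from m = 0.000900/0.00153 = 0.590.

59.0%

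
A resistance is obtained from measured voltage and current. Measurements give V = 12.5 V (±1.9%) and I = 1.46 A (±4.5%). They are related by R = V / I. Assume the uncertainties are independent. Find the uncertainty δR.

For a monomial R ∝ V, I^-1, fractional errors add in quadrature:
  (1·δV/V)² = (1×0.0190)² = 0.000361;  (-1·δI/I)² = (-1×0.0450)² = 0.00202
δR/R = √(0.00239) = 0.0488
R = 8.56 Ω, so δR = 0.0488 × 8.56 = 0.418 Ω.

0.418 Ω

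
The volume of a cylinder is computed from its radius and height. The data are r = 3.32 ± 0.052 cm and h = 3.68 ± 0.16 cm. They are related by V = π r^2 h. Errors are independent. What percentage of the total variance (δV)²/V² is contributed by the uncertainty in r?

(δV/V)² = (2·δr/r)² + (1·δh/h)²
  r term: (2×0.0157)² = 0.000981
  h term: (1×0.0435)² = 0.00189
Total = 0.00287. Share from r = 0.000981/0.00287 = 0.342.

34.2%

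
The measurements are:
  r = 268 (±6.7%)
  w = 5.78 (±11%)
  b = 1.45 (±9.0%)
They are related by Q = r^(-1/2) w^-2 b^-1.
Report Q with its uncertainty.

0.00126 ± 0.000303

Each factor contributes (exponent × relative error)² to (δQ/Q)²:
  (−½·δr/r)² = (-0.5×0.0670)² = 0.00112;  (-2·δw/w)² = (-2×0.110)² = 0.0484;  (-1·δb/b)² = (-1×0.0900)² = 0.00810
δQ/Q = √(0.0576) = 0.240
Q = 0.00126, so δQ = 0.240 × 0.00126 = 0.000303.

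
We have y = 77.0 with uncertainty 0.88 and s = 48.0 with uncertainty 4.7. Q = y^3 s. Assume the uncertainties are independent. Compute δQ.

Each factor contributes (exponent × relative error)² to (δQ/Q)²:
  (3·δy/y)² = (3×0.0114)² = 0.00118;  (1·δs/s)² = (1×0.0979)² = 0.00959
δQ/Q = √(0.0108) = 0.104
Q = 2.19e+07, so δQ = 0.104 × 2.19e+07 = 2.27e+06.

2.27e+06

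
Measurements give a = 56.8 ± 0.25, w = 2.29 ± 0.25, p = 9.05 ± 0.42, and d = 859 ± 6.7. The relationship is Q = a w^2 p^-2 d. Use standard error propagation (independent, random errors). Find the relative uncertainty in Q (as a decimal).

Q is a product of powers, so relative uncertainties combine in quadrature:
  (1·δa/a)² = (1×0.00440)² = 1.94e-05;  (2·δw/w)² = (2×0.109)² = 0.0477;  (-2·δp/p)² = (-2×0.0464)² = 0.00862;  (1·δd/d)² = (1×0.00780)² = 6.08e-05
δQ/Q = √(0.0564) = 0.237

0.237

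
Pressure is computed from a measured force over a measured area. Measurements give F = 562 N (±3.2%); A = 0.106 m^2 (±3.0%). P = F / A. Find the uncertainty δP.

233 Pa

Since P is a product/quotient, work with relative uncertainties:
  (1·δF/F)² = (1×0.0320)² = 0.00102;  (-1·δA/A)² = (-1×0.0300)² = 0.000900
δP/P = √(0.00192) = 0.0439
P = 5300 Pa, so δP = 0.0439 × 5300 = 233 Pa.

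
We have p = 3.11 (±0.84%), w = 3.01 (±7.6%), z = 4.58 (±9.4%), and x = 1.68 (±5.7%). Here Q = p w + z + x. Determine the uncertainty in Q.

Let h = p·w = 9.36. δh/h = √((1·δp/p)² + (1·δw/w)²) = √(7.06e-05 + 0.00578) = 0.0765, so δh = 0.716.
Q = h + z + x: δQ = √(δh² + δz² + δx²) = √(0.512 + 0.185 + 0.00917) = 0.841

0.841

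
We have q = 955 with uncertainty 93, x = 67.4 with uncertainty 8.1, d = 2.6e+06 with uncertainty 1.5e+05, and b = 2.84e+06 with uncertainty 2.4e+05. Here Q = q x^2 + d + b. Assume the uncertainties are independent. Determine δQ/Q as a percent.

11.9%

Let p = q·x^2 = 4.34e+06. δp/p = √((1·δq/q)² + (2·δx/x)²) = √(0.00948 + 0.0578) = 0.259, so δp = 1.13e+06.
Q = p + d + b: δQ = √(δp² + δd² + δb²) = √(1.27e+12 + 2.25e+10 + 5.76e+10) = 1.16e+06
Q = 9.78e+06, so δQ/Q = 1.16e+06/9.78e+06 = 0.119.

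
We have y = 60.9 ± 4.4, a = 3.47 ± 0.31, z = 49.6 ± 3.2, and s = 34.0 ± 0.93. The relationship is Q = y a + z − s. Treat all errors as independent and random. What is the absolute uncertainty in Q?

24.5

Let p = y·a = 211. δp/p = √((1·δy/y)² + (1·δa/a)²) = √(0.00522 + 0.00798) = 0.115, so δp = 24.3.
Q = p + z − s: δQ = √(δp² + δz² + δs²) = √(590 + 10.2 + 0.865) = 24.5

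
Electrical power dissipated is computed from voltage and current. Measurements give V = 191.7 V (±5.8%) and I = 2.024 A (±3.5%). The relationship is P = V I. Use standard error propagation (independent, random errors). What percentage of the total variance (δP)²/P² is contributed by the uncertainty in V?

73.3%

(δP/P)² = (1·δV/V)² + (1·δI/I)²
  V term: (1×0.0580)² = 0.00336
  I term: (1×0.0350)² = 0.00123
Total = 0.00459. Share from V = 0.00336/0.00459 = 0.733.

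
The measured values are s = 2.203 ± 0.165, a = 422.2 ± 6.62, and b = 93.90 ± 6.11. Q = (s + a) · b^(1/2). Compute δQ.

Let u = s + a = 424.4. δu = √(δs² + δa²) = √(0.0272 + 43.8) = 6.62, so δu/u = 0.0156.
Q is then a monomial in u, b:
δQ/Q = √((δu/u)² + (½·δb/b)²) = √(0.000243 + 0.00106) = 0.0361
Q = 4113, so δQ = 0.0361 × 4113 = 148.

148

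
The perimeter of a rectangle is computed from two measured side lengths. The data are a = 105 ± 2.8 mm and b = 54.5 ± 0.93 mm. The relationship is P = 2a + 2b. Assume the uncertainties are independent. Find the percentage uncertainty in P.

1.85%

Absolute uncertainties add in quadrature for a linear combination:
  (2·δa)² = 31.4;  (2·δb)² = 3.46
δP = √(34.8) = 5.90 mm
P = 319 mm, so δP/P = 5.90/319 = 0.0185.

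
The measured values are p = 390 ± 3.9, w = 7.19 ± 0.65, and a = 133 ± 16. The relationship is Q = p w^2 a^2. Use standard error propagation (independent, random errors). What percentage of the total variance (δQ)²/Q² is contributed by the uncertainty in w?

36.1%

(δQ/Q)² = (1·δp/p)² + (2·δw/w)² + (2·δa/a)²
  p term: (1×0.0100)² = 0.000100
  w term: (2×0.0904)² = 0.0327
  a term: (2×0.120)² = 0.0579
Total = 0.0907. Share from w = 0.0327/0.0907 = 0.361.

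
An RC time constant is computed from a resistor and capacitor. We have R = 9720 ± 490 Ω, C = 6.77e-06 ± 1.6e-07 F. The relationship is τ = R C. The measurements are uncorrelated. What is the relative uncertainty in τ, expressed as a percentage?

5.57%

Each factor contributes (exponent × relative error)² to (δτ/τ)²:
  (1·δR/R)² = (1×0.0504)² = 0.00254;  (1·δC/C)² = (1×0.0236)² = 0.000559
δτ/τ = √(0.00310) = 0.0557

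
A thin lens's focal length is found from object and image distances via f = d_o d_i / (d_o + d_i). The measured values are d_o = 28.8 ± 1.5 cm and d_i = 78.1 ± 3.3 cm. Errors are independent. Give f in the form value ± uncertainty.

∂f/∂d_o = (d_i/(d_o+d_i))² = 0.534;  ∂f/∂d_i = (d_o/(d_o+d_i))² = 0.0726
δf = √((∂f/∂d_o · δd_o)² + (∂f/∂d_i · δd_i)²) = √(0.641 + 0.0574) = 0.836 cm
f = 21.0 cm.

21.0 ± 0.836 cm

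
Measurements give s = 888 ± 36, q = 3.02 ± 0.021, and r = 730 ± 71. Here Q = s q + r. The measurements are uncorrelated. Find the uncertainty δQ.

131

Let p = s·q = 2680. δp/p = √((1·δs/s)² + (1·δq/q)²) = √(0.00164 + 4.84e-05) = 0.0411, so δp = 110.
Q = p + r: δQ = √(δp² + δr²) = √(12200 + 5040) = 131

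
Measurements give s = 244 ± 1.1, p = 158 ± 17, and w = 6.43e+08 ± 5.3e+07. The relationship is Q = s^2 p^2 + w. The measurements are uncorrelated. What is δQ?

3.24e+08

Let h = s^2·p^2 = 1.49e+09. δh/h = √((2·δs/s)² + (2·δp/p)²) = √(8.13e-05 + 0.0463) = 0.215, so δh = 3.2e+08.
Q = h + w: δQ = √(δh² + δw²) = √(1.02e+17 + 2.81e+15) = 3.24e+08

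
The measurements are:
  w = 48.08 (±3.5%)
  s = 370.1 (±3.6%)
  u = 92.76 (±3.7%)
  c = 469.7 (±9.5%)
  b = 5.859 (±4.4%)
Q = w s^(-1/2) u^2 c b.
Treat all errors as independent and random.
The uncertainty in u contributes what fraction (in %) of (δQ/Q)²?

30.4%

(δQ/Q)² = (1·δw/w)² + (−½·δs/s)² + (2·δu/u)² + (1·δc/c)² + (1·δb/b)²
  w term: (1×0.0350)² = 0.00123
  s term: (-0.5×0.0360)² = 0.000324
  u term: (2×0.0370)² = 0.00548
  c term: (1×0.0950)² = 0.00903
  b term: (1×0.0440)² = 0.00194
Total = 0.0180. Share from u = 0.00548/0.0180 = 0.304.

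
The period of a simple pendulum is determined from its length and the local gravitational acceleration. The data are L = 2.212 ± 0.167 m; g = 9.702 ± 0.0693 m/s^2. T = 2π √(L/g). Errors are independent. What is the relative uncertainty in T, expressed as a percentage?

T is a product of powers, so relative uncertainties combine in quadrature:
  (½·δL/L)² = (0.5×0.0755)² = 0.00142;  (−½·δg/g)² = (-0.5×0.00714)² = 1.28e-05
δT/T = √(0.00144) = 0.0379

3.79%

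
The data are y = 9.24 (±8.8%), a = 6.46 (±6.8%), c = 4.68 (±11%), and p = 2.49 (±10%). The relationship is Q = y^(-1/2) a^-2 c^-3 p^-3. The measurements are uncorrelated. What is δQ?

Q is a product of powers, so relative uncertainties combine in quadrature:
  (−½·δy/y)² = (-0.5×0.0880)² = 0.00194;  (-2·δa/a)² = (-2×0.0680)² = 0.0185;  (-3·δc/c)² = (-3×0.110)² = 0.109;  (-3·δp/p)² = (-3×0.100)² = 0.0900
δQ/Q = √(0.219) = 0.468
Q = 4.98e-06, so δQ = 0.468 × 4.98e-06 = 2.33e-06.

2.33e-06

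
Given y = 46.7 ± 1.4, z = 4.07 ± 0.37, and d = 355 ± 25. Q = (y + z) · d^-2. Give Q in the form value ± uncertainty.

(4.03 ± 0.579) × 10^-4

Let u = y + z = 50.8. δu = √(δy² + δz²) = √(1.96 + 0.137) = 1.45, so δu/u = 0.0285.
Q is then a monomial in u, d:
δQ/Q = √((δu/u)² + (-2·δd/d)²) = √(0.000814 + 0.0198) = 0.144
Q = 0.000403, so δQ = 0.144 × 0.000403 = 5.79e-05.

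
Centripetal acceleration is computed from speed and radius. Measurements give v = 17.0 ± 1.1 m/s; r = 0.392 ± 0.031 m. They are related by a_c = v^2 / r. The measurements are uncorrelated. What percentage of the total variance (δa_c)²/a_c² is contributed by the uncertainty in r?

(δa_c/a_c)² = (2·δv/v)² + (-1·δr/r)²
  v term: (2×0.0647)² = 0.0167
  r term: (-1×0.0791)² = 0.00625
Total = 0.0230. Share from r = 0.00625/0.0230 = 0.272.

27.2%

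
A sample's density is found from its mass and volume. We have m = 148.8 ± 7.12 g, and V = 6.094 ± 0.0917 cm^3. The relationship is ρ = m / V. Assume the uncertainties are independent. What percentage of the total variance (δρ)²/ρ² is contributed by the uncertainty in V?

9.00%

(δρ/ρ)² = (1·δm/m)² + (-1·δV/V)²
  m term: (1×0.0478)² = 0.00229
  V term: (-1×0.0150)² = 0.000226
Total = 0.00252. Share from V = 0.000226/0.00252 = 0.0900.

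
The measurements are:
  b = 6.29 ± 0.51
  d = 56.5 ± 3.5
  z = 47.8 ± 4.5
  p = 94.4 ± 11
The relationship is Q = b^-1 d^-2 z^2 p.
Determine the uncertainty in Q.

Since Q is a product/quotient, work with relative uncertainties:
  (-1·δb/b)² = (-1×0.0811)² = 0.00657;  (-2·δd/d)² = (-2×0.0619)² = 0.0153;  (2·δz/z)² = (2×0.0941)² = 0.0355;  (1·δp/p)² = (1×0.117)² = 0.0136
δQ/Q = √(0.0710) = 0.266
Q = 10.7, so δQ = 0.266 × 10.7 = 2.86.

2.86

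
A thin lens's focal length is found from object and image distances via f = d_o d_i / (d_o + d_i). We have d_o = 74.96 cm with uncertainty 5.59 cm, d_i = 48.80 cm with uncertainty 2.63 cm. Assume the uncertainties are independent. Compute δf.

1.30 cm

∂f/∂d_o = (d_i/(d_o+d_i))² = 0.155;  ∂f/∂d_i = (d_o/(d_o+d_i))² = 0.367
δf = √((∂f/∂d_o · δd_o)² + (∂f/∂d_i · δd_i)²) = √(0.755 + 0.931) = 1.30 cm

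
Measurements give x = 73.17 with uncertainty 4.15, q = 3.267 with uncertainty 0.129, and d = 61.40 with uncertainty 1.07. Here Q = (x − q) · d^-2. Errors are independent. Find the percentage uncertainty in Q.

Let u = x − q = 69.90. δu = √(δx² + δq²) = √(17.2 + 0.0166) = 4.15, so δu/u = 0.0594.
Q is then a monomial in u, d:
δQ/Q = √((δu/u)² + (-2·δd/d)²) = √(0.00353 + 0.00121) = 0.0689

6.89%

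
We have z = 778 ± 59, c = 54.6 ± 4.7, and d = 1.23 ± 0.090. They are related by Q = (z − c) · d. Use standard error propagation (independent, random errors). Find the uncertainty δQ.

97.7

Let u = z − c = 723. δu = √(δz² + δc²) = √(3480 + 22.1) = 59.2, so δu/u = 0.0818.
Q is then a monomial in u, d:
δQ/Q = √((δu/u)² + (1·δd/d)²) = √(0.00669 + 0.00535) = 0.110
Q = 890, so δQ = 0.110 × 890 = 97.7.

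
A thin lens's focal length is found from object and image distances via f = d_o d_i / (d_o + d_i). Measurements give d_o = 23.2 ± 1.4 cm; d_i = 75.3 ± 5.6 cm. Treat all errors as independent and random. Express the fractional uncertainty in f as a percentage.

∂f/∂d_o = (d_i/(d_o+d_i))² = 0.584;  ∂f/∂d_i = (d_o/(d_o+d_i))² = 0.0555
δf = √((∂f/∂d_o · δd_o)² + (∂f/∂d_i · δd_i)²) = √(0.669 + 0.0965) = 0.875 cm
f = 17.7 cm, so δf/f = 0.875/17.7 = 0.0493.

4.93%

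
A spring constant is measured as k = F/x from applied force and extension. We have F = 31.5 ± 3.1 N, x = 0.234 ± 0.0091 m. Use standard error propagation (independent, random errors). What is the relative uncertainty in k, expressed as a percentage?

Products/powers → add relative errors in quadrature, weighted by exponent:
  (1·δF/F)² = (1×0.0984)² = 0.00969;  (-1·δx/x)² = (-1×0.0389)² = 0.00151
δk/k = √(0.0112) = 0.106

10.6%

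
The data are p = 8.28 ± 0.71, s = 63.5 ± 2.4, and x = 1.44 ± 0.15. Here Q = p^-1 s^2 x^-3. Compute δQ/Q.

0.333

Q is a product of powers, so relative uncertainties combine in quadrature:
  (-1·δp/p)² = (-1×0.0857)² = 0.00735;  (2·δs/s)² = (2×0.0378)² = 0.00571;  (-3·δx/x)² = (-3×0.104)² = 0.0977
δQ/Q = √(0.111) = 0.333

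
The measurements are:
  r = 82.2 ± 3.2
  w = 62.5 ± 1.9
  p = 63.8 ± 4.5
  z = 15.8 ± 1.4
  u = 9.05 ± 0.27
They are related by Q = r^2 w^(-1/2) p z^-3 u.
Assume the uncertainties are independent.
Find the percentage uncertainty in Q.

28.8%

Products/powers → add relative errors in quadrature, weighted by exponent:
  (2·δr/r)² = (2×0.0389)² = 0.00606;  (−½·δw/w)² = (-0.5×0.0304)² = 0.000231;  (1·δp/p)² = (1×0.0705)² = 0.00497;  (-3·δz/z)² = (-3×0.0886)² = 0.0707;  (1·δu/u)² = (1×0.0298)² = 0.000890
δQ/Q = √(0.0828) = 0.288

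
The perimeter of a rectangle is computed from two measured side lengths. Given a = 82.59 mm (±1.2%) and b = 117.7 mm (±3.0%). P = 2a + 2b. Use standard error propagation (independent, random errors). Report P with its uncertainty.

400.6 ± 7.33 mm

P is a linear combination, so absolute uncertainties add in quadrature:
  (2·δa)² = 3.93;  (2·δb)² = 49.9
δP = √(53.8) = 7.33 mm
P = 400.6 mm.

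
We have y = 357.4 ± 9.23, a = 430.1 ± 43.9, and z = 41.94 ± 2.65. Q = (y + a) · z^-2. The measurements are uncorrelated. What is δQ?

0.0621

Let u = y + a = 787.5. δu = √(δy² + δa²) = √(85.2 + 1930) = 44.9, so δu/u = 0.0570.
Q is then a monomial in u, z:
δQ/Q = √((δu/u)² + (-2·δz/z)²) = √(0.00324 + 0.0160) = 0.139
Q = 0.4477, so δQ = 0.139 × 0.4477 = 0.0621.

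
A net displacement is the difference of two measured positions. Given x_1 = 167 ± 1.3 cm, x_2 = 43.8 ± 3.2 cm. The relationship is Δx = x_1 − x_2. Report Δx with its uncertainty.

Δx is a linear combination, so absolute uncertainties add in quadrature:
  (δx_1)² = 1.69;  (δx_2)² = 10.2
δΔx = √(11.9) = 3.45 cm
Δx = 123 cm.

123 ± 3.45 cm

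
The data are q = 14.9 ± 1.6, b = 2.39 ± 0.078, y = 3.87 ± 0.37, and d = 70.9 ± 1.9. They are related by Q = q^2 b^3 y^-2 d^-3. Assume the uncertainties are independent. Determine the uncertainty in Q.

0.000178

For a monomial Q ∝ q^2, b^3, y^-2, d^-3, fractional errors add in quadrature:
  (2·δq/q)² = (2×0.107)² = 0.0461;  (3·δb/b)² = (3×0.0326)² = 0.00959;  (-2·δy/y)² = (-2×0.0956)² = 0.0366;  (-3·δd/d)² = (-3×0.0268)² = 0.00646
δQ/Q = √(0.0987) = 0.314
Q = 0.000568, so δQ = 0.314 × 0.000568 = 0.000178.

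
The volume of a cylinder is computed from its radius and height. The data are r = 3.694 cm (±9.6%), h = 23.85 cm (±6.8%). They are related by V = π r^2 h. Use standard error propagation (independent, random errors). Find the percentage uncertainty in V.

Relative error in a monomial: (δV/V)² = Σ (nᵢ · δxᵢ/xᵢ)².
  (2·δr/r)² = (2×0.0960)² = 0.0369;  (1·δh/h)² = (1×0.0680)² = 0.00462
δV/V = √(0.0415) = 0.204

20.4%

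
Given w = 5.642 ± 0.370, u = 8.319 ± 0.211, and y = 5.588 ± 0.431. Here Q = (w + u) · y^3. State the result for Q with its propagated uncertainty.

Let h = w + u = 13.96. δh = √(δw² + δu²) = √(0.137 + 0.0445) = 0.426, so δh/h = 0.0305.
Q is then a monomial in h, y:
δQ/Q = √((δh/h)² + (3·δy/y)²) = √(0.000931 + 0.0535) = 0.233
Q = 2436, so δQ = 0.233 × 2436 = 569.

2436 ± 569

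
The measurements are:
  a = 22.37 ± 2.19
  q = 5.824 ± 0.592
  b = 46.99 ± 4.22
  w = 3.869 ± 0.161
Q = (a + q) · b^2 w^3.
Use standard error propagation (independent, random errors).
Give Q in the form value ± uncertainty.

Let u = a + q = 28.19. δu = √(δa² + δq²) = √(4.80 + 0.350) = 2.27, so δu/u = 0.0805.
Q is then a monomial in u, b, w:
δQ/Q = √((δu/u)² + (2·δb/b)² + (3·δw/w)²) = √(0.00647 + 0.0323 + 0.0156) = 0.233
Q = 3.605e+06, so δQ = 0.233 × 3.605e+06 = 8.4e+05.

(3.605 ± 0.840) × 10^6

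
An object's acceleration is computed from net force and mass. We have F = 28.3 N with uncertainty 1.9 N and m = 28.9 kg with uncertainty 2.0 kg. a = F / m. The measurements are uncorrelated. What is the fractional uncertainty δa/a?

For a monomial a ∝ F, m^-1, fractional errors add in quadrature:
  (1·δF/F)² = (1×0.0671)² = 0.00451;  (-1·δm/m)² = (-1×0.0692)² = 0.00479
δa/a = √(0.00930) = 0.0964

0.0964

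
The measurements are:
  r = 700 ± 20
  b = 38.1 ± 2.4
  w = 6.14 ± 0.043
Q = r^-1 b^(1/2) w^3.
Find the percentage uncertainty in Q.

Relative error in a monomial: (δQ/Q)² = Σ (nᵢ · δxᵢ/xᵢ)².
  (-1·δr/r)² = (-1×0.0286)² = 0.000816;  (½·δb/b)² = (0.5×0.0630)² = 0.000992;  (3·δw/w)² = (3×0.00700)² = 0.000441
δQ/Q = √(0.00225) = 0.0474

4.74%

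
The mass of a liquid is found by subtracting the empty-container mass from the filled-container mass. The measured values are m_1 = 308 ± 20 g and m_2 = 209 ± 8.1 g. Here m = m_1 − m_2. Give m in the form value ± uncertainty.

m is a linear combination, so absolute uncertainties add in quadrature:
  (δm_1)² = 400;  (δm_2)² = 65.6
δm = √(466) = 21.6 g
m = 99.0 g.

99.0 ± 21.6 g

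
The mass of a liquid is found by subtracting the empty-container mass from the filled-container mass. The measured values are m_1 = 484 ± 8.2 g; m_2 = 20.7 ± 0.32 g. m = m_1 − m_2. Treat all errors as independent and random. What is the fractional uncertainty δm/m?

m is a linear combination, so absolute uncertainties add in quadrature:
  (δm_1)² = 67.2;  (δm_2)² = 0.102
δm = √(67.3) = 8.21 g
m = 463 g, so δm/m = 8.21/463 = 0.0177.

0.0177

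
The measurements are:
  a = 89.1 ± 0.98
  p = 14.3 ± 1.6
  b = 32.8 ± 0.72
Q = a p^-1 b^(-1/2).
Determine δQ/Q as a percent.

11.3%

For a monomial Q ∝ a, p^-1, b^(-1/2), fractional errors add in quadrature:
  (1·δa/a)² = (1×0.0110)² = 0.000121;  (-1·δp/p)² = (-1×0.112)² = 0.0125;  (−½·δb/b)² = (-0.5×0.0220)² = 0.000120
δQ/Q = √(0.0128) = 0.113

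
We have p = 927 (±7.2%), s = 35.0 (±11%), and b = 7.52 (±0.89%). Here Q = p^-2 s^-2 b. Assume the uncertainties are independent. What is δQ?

1.88e-09

For a monomial Q ∝ p^-2, s^-2, b, fractional errors add in quadrature:
  (-2·δp/p)² = (-2×0.0720)² = 0.0207;  (-2·δs/s)² = (-2×0.110)² = 0.0484;  (1·δb/b)² = (1×0.00890)² = 7.92e-05
δQ/Q = √(0.0692) = 0.263
Q = 7.14e-09, so δQ = 0.263 × 7.14e-09 = 1.88e-09.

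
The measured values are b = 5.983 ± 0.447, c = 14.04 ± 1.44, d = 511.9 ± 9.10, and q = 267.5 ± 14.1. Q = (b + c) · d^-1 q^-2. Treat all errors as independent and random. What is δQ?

Let u = b + c = 20.02. δu = √(δb² + δc²) = √(0.200 + 2.07) = 1.51, so δu/u = 0.0753.
Q is then a monomial in u, d, q:
δQ/Q = √((δu/u)² + (-1·δd/d)² + (-2·δq/q)²) = √(0.00567 + 0.000316 + 0.0111) = 0.131
Q = 5.466e-07, so δQ = 0.131 × 5.466e-07 = 7.15e-08.

7.15e-08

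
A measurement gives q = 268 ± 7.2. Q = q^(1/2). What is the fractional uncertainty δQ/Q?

Products/powers → add relative errors in quadrature, weighted by exponent:
  (½·δq/q)² = (0.5×0.0269)² = 0.000180
δQ/Q = √(0.000180) = 0.0134

0.0134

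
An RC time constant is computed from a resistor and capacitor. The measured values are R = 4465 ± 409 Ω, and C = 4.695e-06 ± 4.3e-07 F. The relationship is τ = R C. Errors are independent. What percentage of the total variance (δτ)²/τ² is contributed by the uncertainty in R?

50.0%

(δτ/τ)² = (1·δR/R)² + (1·δC/C)²
  R term: (1×0.0916)² = 0.00839
  C term: (1×0.0916)² = 0.00839
Total = 0.0168. Share from R = 0.00839/0.0168 = 0.500.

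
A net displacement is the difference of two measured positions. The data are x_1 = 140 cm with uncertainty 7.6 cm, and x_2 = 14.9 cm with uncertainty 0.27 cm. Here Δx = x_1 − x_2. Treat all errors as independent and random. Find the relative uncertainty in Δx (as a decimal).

Each term contributes (cᵢ δxᵢ)² to (δΔx)²:
  (δx_1)² = 57.8;  (δx_2)² = 0.0729
δΔx = √(57.8) = 7.60 cm
Δx = 125 cm, so δΔx/Δx = 7.60/125 = 0.0608.

0.0608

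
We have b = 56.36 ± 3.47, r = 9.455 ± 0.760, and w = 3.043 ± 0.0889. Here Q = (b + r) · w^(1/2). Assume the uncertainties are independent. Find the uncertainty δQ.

6.42

Let u = b + r = 65.81. δu = √(δb² + δr²) = √(12.0 + 0.578) = 3.55, so δu/u = 0.0540.
Q is then a monomial in u, w:
δQ/Q = √((δu/u)² + (½·δw/w)²) = √(0.00291 + 0.000213) = 0.0559
Q = 114.8, so δQ = 0.0559 × 114.8 = 6.42.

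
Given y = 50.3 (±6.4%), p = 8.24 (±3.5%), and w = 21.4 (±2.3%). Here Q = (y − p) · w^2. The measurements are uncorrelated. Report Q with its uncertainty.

Let u = y − p = 42.1. δu = √(δy² + δp²) = √(10.4 + 0.0832) = 3.23, so δu/u = 0.0768.
Q is then a monomial in u, w:
δQ/Q = √((δu/u)² + (2·δw/w)²) = √(0.00591 + 0.00212) = 0.0896
Q = 19300, so δQ = 0.0896 × 19300 = 1730.

19300 ± 1730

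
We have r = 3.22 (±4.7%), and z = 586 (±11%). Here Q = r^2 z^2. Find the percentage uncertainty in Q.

Relative error in a monomial: (δQ/Q)² = Σ (nᵢ · δxᵢ/xᵢ)².
  (2·δr/r)² = (2×0.0470)² = 0.00884;  (2·δz/z)² = (2×0.110)² = 0.0484
δQ/Q = √(0.0572) = 0.239

23.9%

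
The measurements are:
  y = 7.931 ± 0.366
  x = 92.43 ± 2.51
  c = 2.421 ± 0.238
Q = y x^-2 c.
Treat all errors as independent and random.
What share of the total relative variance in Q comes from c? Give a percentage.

65.5%

(δQ/Q)² = (1·δy/y)² + (-2·δx/x)² + (1·δc/c)²
  y term: (1×0.0461)² = 0.00213
  x term: (-2×0.0272)² = 0.00295
  c term: (1×0.0983)² = 0.00966
Total = 0.0147. Share from c = 0.00966/0.0147 = 0.655.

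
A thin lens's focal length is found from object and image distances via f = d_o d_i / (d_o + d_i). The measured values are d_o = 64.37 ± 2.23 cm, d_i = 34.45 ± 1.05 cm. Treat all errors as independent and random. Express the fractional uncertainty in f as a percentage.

2.32%

∂f/∂d_o = (d_i/(d_o+d_i))² = 0.122;  ∂f/∂d_i = (d_o/(d_o+d_i))² = 0.424
δf = √((∂f/∂d_o · δd_o)² + (∂f/∂d_i · δd_i)²) = √(0.0734 + 0.198) = 0.521 cm
f = 22.44 cm, so δf/f = 0.521/22.44 = 0.0232.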